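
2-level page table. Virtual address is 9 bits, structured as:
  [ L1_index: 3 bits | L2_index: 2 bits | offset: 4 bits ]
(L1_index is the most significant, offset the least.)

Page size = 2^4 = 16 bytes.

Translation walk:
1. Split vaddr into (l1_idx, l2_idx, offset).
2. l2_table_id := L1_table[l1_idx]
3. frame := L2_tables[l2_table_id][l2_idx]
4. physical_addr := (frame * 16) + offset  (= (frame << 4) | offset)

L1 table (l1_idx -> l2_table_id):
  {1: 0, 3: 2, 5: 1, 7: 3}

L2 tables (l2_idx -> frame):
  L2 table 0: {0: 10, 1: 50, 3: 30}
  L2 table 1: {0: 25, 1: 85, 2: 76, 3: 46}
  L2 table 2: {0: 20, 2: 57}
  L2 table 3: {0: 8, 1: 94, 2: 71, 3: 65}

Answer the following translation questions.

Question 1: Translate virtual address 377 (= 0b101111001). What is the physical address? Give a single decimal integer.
Answer: 745

Derivation:
vaddr = 377 = 0b101111001
Split: l1_idx=5, l2_idx=3, offset=9
L1[5] = 1
L2[1][3] = 46
paddr = 46 * 16 + 9 = 745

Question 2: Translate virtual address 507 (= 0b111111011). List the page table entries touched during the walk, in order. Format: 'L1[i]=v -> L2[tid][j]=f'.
vaddr = 507 = 0b111111011
Split: l1_idx=7, l2_idx=3, offset=11

Answer: L1[7]=3 -> L2[3][3]=65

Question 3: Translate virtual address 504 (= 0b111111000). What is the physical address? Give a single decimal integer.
Answer: 1048

Derivation:
vaddr = 504 = 0b111111000
Split: l1_idx=7, l2_idx=3, offset=8
L1[7] = 3
L2[3][3] = 65
paddr = 65 * 16 + 8 = 1048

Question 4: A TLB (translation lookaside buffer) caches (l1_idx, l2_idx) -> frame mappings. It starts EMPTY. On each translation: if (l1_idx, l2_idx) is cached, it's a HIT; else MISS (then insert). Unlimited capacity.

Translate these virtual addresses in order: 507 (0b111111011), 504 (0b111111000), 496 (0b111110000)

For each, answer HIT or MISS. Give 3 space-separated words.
vaddr=507: (7,3) not in TLB -> MISS, insert
vaddr=504: (7,3) in TLB -> HIT
vaddr=496: (7,3) in TLB -> HIT

Answer: MISS HIT HIT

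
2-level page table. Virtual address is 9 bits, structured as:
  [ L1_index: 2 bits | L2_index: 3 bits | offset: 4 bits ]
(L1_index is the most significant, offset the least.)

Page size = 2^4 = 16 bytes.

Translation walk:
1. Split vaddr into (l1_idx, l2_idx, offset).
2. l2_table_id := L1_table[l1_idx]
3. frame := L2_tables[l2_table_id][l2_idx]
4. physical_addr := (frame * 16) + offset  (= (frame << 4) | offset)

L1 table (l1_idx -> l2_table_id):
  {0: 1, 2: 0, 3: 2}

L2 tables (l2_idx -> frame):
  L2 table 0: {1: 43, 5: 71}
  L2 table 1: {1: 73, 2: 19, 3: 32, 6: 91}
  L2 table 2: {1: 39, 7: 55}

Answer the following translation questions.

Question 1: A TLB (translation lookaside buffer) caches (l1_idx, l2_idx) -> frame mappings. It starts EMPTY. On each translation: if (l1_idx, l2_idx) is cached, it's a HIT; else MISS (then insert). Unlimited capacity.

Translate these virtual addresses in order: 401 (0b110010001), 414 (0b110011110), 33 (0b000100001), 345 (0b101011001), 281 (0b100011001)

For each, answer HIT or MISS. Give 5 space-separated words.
vaddr=401: (3,1) not in TLB -> MISS, insert
vaddr=414: (3,1) in TLB -> HIT
vaddr=33: (0,2) not in TLB -> MISS, insert
vaddr=345: (2,5) not in TLB -> MISS, insert
vaddr=281: (2,1) not in TLB -> MISS, insert

Answer: MISS HIT MISS MISS MISS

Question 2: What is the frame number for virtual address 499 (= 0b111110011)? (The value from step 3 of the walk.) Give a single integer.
vaddr = 499: l1_idx=3, l2_idx=7
L1[3] = 2; L2[2][7] = 55

Answer: 55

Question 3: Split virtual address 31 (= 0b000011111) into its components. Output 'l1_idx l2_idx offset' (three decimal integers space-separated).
Answer: 0 1 15

Derivation:
vaddr = 31 = 0b000011111
  top 2 bits -> l1_idx = 0
  next 3 bits -> l2_idx = 1
  bottom 4 bits -> offset = 15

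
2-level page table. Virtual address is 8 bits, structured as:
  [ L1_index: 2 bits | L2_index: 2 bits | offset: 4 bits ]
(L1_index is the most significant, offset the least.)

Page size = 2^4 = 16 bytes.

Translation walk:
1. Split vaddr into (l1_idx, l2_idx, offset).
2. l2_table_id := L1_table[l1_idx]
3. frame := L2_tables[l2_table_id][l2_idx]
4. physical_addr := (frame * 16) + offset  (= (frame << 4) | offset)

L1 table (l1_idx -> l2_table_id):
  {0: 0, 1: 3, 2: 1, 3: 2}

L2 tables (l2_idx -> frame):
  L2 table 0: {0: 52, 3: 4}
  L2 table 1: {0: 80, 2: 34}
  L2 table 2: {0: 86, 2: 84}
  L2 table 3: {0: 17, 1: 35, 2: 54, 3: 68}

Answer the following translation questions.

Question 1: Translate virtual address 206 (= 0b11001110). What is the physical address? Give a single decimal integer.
Answer: 1390

Derivation:
vaddr = 206 = 0b11001110
Split: l1_idx=3, l2_idx=0, offset=14
L1[3] = 2
L2[2][0] = 86
paddr = 86 * 16 + 14 = 1390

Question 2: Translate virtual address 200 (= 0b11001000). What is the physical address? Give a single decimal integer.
vaddr = 200 = 0b11001000
Split: l1_idx=3, l2_idx=0, offset=8
L1[3] = 2
L2[2][0] = 86
paddr = 86 * 16 + 8 = 1384

Answer: 1384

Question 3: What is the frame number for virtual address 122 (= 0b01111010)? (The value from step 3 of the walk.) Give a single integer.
Answer: 68

Derivation:
vaddr = 122: l1_idx=1, l2_idx=3
L1[1] = 3; L2[3][3] = 68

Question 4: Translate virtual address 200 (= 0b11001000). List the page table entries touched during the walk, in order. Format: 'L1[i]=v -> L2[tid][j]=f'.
Answer: L1[3]=2 -> L2[2][0]=86

Derivation:
vaddr = 200 = 0b11001000
Split: l1_idx=3, l2_idx=0, offset=8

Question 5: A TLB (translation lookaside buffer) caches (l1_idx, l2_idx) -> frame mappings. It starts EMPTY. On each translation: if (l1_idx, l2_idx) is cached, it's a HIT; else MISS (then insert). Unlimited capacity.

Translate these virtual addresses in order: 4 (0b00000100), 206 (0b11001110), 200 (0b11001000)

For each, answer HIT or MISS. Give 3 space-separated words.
Answer: MISS MISS HIT

Derivation:
vaddr=4: (0,0) not in TLB -> MISS, insert
vaddr=206: (3,0) not in TLB -> MISS, insert
vaddr=200: (3,0) in TLB -> HIT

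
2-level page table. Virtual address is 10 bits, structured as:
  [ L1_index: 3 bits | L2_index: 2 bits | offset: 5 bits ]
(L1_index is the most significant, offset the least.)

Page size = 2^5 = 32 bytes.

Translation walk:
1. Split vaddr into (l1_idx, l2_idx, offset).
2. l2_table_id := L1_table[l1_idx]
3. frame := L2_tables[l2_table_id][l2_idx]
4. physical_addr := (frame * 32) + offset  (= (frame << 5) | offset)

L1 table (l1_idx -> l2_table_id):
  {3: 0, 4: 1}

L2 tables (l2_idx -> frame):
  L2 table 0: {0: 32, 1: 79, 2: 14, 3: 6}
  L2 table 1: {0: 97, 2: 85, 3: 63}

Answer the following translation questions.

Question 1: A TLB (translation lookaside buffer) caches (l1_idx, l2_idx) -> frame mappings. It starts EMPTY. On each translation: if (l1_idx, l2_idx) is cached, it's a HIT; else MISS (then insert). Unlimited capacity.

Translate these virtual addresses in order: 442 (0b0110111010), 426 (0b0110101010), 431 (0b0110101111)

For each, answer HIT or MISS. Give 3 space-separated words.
Answer: MISS HIT HIT

Derivation:
vaddr=442: (3,1) not in TLB -> MISS, insert
vaddr=426: (3,1) in TLB -> HIT
vaddr=431: (3,1) in TLB -> HIT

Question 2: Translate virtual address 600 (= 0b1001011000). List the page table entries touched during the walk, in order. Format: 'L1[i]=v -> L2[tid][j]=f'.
vaddr = 600 = 0b1001011000
Split: l1_idx=4, l2_idx=2, offset=24

Answer: L1[4]=1 -> L2[1][2]=85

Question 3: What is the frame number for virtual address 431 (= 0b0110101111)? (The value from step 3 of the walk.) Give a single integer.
Answer: 79

Derivation:
vaddr = 431: l1_idx=3, l2_idx=1
L1[3] = 0; L2[0][1] = 79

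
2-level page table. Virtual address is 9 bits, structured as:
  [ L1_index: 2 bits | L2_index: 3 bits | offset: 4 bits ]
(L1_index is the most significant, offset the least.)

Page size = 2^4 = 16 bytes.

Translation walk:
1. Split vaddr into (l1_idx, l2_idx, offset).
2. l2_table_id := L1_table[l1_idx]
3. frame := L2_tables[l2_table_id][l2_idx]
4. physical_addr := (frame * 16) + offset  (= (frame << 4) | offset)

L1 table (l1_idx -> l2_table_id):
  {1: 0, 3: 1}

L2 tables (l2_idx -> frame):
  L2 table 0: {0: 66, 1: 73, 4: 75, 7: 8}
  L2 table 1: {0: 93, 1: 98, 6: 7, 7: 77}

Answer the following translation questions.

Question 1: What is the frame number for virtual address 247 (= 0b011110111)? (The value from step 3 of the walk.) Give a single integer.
vaddr = 247: l1_idx=1, l2_idx=7
L1[1] = 0; L2[0][7] = 8

Answer: 8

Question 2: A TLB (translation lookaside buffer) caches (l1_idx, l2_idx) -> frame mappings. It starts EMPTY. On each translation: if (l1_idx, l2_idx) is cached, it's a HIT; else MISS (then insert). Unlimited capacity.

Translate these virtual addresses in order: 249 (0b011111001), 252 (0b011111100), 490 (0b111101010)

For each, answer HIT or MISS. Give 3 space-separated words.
vaddr=249: (1,7) not in TLB -> MISS, insert
vaddr=252: (1,7) in TLB -> HIT
vaddr=490: (3,6) not in TLB -> MISS, insert

Answer: MISS HIT MISS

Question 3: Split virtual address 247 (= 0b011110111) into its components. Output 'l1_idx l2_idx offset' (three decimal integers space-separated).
Answer: 1 7 7

Derivation:
vaddr = 247 = 0b011110111
  top 2 bits -> l1_idx = 1
  next 3 bits -> l2_idx = 7
  bottom 4 bits -> offset = 7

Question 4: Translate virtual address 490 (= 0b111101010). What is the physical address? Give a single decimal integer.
vaddr = 490 = 0b111101010
Split: l1_idx=3, l2_idx=6, offset=10
L1[3] = 1
L2[1][6] = 7
paddr = 7 * 16 + 10 = 122

Answer: 122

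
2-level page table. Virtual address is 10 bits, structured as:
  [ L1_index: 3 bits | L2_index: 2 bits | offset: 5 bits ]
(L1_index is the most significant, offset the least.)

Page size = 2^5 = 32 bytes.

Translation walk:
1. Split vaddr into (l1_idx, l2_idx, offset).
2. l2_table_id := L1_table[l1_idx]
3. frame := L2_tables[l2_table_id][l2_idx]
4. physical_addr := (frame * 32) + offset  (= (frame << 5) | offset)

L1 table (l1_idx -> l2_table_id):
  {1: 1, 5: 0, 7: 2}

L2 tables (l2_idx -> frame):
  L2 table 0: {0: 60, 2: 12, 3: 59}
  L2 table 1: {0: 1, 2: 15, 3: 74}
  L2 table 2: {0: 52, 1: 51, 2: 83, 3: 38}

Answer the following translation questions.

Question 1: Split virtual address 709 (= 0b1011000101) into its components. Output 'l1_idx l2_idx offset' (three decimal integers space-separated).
Answer: 5 2 5

Derivation:
vaddr = 709 = 0b1011000101
  top 3 bits -> l1_idx = 5
  next 2 bits -> l2_idx = 2
  bottom 5 bits -> offset = 5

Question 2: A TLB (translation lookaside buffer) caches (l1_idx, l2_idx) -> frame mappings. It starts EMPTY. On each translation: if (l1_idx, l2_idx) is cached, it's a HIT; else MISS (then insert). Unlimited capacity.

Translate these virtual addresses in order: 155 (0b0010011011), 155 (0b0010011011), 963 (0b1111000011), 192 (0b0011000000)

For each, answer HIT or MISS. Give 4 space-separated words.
vaddr=155: (1,0) not in TLB -> MISS, insert
vaddr=155: (1,0) in TLB -> HIT
vaddr=963: (7,2) not in TLB -> MISS, insert
vaddr=192: (1,2) not in TLB -> MISS, insert

Answer: MISS HIT MISS MISS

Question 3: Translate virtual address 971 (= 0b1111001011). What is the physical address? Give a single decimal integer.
Answer: 2667

Derivation:
vaddr = 971 = 0b1111001011
Split: l1_idx=7, l2_idx=2, offset=11
L1[7] = 2
L2[2][2] = 83
paddr = 83 * 32 + 11 = 2667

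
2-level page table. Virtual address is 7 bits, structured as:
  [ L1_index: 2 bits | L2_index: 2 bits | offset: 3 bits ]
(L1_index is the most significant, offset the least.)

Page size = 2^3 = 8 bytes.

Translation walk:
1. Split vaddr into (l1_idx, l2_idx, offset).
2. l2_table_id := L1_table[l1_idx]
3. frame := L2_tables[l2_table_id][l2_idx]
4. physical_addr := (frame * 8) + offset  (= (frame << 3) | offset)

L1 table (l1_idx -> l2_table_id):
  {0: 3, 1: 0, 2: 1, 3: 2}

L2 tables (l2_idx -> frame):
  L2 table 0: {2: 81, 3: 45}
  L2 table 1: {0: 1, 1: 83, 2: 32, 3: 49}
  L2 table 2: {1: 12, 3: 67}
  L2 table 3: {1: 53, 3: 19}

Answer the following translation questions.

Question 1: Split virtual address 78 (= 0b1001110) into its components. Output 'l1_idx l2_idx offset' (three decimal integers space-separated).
vaddr = 78 = 0b1001110
  top 2 bits -> l1_idx = 2
  next 2 bits -> l2_idx = 1
  bottom 3 bits -> offset = 6

Answer: 2 1 6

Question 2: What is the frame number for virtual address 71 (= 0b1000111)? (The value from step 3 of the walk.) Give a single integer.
vaddr = 71: l1_idx=2, l2_idx=0
L1[2] = 1; L2[1][0] = 1

Answer: 1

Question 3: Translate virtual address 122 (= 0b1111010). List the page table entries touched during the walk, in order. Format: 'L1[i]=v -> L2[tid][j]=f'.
vaddr = 122 = 0b1111010
Split: l1_idx=3, l2_idx=3, offset=2

Answer: L1[3]=2 -> L2[2][3]=67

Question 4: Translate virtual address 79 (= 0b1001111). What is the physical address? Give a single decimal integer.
Answer: 671

Derivation:
vaddr = 79 = 0b1001111
Split: l1_idx=2, l2_idx=1, offset=7
L1[2] = 1
L2[1][1] = 83
paddr = 83 * 8 + 7 = 671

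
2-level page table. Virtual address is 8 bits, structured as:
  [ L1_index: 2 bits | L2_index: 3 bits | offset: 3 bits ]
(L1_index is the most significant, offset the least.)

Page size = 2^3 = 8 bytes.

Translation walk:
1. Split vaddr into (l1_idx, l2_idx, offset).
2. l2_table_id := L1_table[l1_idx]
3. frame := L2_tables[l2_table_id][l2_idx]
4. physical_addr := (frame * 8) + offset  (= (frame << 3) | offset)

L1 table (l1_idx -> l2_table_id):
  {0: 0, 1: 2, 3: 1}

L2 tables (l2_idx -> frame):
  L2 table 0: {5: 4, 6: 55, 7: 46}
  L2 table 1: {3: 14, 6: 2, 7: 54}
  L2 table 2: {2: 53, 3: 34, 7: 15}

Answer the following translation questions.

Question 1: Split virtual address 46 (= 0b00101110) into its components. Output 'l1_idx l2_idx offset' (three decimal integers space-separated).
vaddr = 46 = 0b00101110
  top 2 bits -> l1_idx = 0
  next 3 bits -> l2_idx = 5
  bottom 3 bits -> offset = 6

Answer: 0 5 6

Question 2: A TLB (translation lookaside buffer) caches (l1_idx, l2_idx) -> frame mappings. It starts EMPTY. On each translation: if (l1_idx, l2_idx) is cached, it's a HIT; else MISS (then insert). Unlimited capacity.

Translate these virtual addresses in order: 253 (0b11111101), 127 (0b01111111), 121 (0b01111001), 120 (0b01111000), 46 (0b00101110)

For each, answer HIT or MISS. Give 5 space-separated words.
Answer: MISS MISS HIT HIT MISS

Derivation:
vaddr=253: (3,7) not in TLB -> MISS, insert
vaddr=127: (1,7) not in TLB -> MISS, insert
vaddr=121: (1,7) in TLB -> HIT
vaddr=120: (1,7) in TLB -> HIT
vaddr=46: (0,5) not in TLB -> MISS, insert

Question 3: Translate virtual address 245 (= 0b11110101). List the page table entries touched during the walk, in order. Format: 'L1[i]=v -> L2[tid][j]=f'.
Answer: L1[3]=1 -> L2[1][6]=2

Derivation:
vaddr = 245 = 0b11110101
Split: l1_idx=3, l2_idx=6, offset=5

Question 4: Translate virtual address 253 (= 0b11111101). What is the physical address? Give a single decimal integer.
Answer: 437

Derivation:
vaddr = 253 = 0b11111101
Split: l1_idx=3, l2_idx=7, offset=5
L1[3] = 1
L2[1][7] = 54
paddr = 54 * 8 + 5 = 437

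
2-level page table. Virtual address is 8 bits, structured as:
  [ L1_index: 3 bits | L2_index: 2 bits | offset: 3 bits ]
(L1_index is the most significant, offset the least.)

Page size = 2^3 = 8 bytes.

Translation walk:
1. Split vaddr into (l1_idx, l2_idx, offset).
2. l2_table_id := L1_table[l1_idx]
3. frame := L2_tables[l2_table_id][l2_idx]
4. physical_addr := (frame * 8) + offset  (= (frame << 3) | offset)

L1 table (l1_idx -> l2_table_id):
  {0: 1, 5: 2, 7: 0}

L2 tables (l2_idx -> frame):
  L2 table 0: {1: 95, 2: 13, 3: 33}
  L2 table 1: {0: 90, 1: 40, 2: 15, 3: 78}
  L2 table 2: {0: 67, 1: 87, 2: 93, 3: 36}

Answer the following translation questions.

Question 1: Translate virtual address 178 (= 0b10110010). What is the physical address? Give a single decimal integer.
vaddr = 178 = 0b10110010
Split: l1_idx=5, l2_idx=2, offset=2
L1[5] = 2
L2[2][2] = 93
paddr = 93 * 8 + 2 = 746

Answer: 746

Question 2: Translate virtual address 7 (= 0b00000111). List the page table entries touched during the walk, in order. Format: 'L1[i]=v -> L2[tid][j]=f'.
vaddr = 7 = 0b00000111
Split: l1_idx=0, l2_idx=0, offset=7

Answer: L1[0]=1 -> L2[1][0]=90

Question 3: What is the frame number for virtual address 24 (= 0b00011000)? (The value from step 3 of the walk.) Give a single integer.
Answer: 78

Derivation:
vaddr = 24: l1_idx=0, l2_idx=3
L1[0] = 1; L2[1][3] = 78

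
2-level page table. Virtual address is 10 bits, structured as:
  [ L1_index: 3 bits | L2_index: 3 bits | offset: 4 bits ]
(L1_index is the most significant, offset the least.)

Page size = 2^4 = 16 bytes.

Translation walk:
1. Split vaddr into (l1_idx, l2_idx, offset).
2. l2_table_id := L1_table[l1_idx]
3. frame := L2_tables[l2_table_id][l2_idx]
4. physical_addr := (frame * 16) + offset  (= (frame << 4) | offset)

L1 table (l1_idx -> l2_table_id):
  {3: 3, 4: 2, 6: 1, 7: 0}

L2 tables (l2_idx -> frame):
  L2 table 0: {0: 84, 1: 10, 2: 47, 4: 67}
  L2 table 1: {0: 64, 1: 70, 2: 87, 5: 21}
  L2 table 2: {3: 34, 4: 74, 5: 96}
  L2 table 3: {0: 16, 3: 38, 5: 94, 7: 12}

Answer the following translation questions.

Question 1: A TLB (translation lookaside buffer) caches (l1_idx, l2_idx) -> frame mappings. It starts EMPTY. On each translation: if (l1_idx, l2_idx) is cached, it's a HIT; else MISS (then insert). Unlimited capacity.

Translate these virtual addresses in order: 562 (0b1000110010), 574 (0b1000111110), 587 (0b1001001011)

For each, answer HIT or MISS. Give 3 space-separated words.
Answer: MISS HIT MISS

Derivation:
vaddr=562: (4,3) not in TLB -> MISS, insert
vaddr=574: (4,3) in TLB -> HIT
vaddr=587: (4,4) not in TLB -> MISS, insert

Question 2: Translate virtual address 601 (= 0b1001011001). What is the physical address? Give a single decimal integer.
Answer: 1545

Derivation:
vaddr = 601 = 0b1001011001
Split: l1_idx=4, l2_idx=5, offset=9
L1[4] = 2
L2[2][5] = 96
paddr = 96 * 16 + 9 = 1545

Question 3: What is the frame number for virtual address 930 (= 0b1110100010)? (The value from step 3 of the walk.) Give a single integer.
vaddr = 930: l1_idx=7, l2_idx=2
L1[7] = 0; L2[0][2] = 47

Answer: 47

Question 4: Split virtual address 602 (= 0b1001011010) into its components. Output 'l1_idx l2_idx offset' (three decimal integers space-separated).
Answer: 4 5 10

Derivation:
vaddr = 602 = 0b1001011010
  top 3 bits -> l1_idx = 4
  next 3 bits -> l2_idx = 5
  bottom 4 bits -> offset = 10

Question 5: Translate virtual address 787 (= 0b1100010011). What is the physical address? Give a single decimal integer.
Answer: 1123

Derivation:
vaddr = 787 = 0b1100010011
Split: l1_idx=6, l2_idx=1, offset=3
L1[6] = 1
L2[1][1] = 70
paddr = 70 * 16 + 3 = 1123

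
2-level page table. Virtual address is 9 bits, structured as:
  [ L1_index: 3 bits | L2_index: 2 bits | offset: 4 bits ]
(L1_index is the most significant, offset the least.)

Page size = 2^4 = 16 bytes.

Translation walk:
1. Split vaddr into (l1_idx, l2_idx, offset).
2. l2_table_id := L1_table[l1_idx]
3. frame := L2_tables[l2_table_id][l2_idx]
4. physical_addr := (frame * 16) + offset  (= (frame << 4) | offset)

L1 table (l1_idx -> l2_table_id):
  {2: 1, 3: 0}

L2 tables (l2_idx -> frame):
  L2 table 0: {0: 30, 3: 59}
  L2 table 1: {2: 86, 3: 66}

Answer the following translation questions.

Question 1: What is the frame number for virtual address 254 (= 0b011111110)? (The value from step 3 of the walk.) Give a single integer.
Answer: 59

Derivation:
vaddr = 254: l1_idx=3, l2_idx=3
L1[3] = 0; L2[0][3] = 59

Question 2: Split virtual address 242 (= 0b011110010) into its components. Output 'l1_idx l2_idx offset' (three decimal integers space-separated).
Answer: 3 3 2

Derivation:
vaddr = 242 = 0b011110010
  top 3 bits -> l1_idx = 3
  next 2 bits -> l2_idx = 3
  bottom 4 bits -> offset = 2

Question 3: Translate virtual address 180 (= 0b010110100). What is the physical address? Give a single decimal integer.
Answer: 1060

Derivation:
vaddr = 180 = 0b010110100
Split: l1_idx=2, l2_idx=3, offset=4
L1[2] = 1
L2[1][3] = 66
paddr = 66 * 16 + 4 = 1060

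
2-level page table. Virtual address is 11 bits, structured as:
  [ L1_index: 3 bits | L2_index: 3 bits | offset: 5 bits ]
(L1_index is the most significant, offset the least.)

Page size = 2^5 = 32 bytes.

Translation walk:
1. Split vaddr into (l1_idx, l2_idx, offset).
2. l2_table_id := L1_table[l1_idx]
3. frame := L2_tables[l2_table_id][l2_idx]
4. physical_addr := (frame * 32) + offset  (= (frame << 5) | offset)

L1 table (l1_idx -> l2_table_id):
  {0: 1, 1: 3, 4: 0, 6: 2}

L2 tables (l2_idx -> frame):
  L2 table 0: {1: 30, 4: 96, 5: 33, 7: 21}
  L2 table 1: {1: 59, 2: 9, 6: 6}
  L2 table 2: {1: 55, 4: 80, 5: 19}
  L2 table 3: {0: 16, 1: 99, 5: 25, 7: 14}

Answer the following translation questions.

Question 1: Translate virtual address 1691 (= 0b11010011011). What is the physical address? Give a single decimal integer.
Answer: 2587

Derivation:
vaddr = 1691 = 0b11010011011
Split: l1_idx=6, l2_idx=4, offset=27
L1[6] = 2
L2[2][4] = 80
paddr = 80 * 32 + 27 = 2587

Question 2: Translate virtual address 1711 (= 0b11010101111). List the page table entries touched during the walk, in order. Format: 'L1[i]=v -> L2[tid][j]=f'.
Answer: L1[6]=2 -> L2[2][5]=19

Derivation:
vaddr = 1711 = 0b11010101111
Split: l1_idx=6, l2_idx=5, offset=15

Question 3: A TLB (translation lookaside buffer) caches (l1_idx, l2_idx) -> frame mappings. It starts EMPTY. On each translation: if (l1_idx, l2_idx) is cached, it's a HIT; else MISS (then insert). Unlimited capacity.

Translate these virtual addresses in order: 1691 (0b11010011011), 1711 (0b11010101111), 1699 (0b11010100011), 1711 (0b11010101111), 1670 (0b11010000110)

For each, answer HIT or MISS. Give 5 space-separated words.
vaddr=1691: (6,4) not in TLB -> MISS, insert
vaddr=1711: (6,5) not in TLB -> MISS, insert
vaddr=1699: (6,5) in TLB -> HIT
vaddr=1711: (6,5) in TLB -> HIT
vaddr=1670: (6,4) in TLB -> HIT

Answer: MISS MISS HIT HIT HIT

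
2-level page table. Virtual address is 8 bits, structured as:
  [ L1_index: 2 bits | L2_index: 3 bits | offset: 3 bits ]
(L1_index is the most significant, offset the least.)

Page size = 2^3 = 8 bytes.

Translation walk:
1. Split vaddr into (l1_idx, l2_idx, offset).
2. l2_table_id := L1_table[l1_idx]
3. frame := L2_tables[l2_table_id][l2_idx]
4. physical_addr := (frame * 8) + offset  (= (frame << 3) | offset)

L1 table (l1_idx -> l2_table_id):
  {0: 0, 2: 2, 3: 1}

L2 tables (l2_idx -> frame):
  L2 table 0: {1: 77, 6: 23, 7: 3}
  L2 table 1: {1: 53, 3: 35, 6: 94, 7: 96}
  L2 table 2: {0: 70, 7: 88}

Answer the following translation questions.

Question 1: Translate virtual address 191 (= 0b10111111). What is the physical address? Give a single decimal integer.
Answer: 711

Derivation:
vaddr = 191 = 0b10111111
Split: l1_idx=2, l2_idx=7, offset=7
L1[2] = 2
L2[2][7] = 88
paddr = 88 * 8 + 7 = 711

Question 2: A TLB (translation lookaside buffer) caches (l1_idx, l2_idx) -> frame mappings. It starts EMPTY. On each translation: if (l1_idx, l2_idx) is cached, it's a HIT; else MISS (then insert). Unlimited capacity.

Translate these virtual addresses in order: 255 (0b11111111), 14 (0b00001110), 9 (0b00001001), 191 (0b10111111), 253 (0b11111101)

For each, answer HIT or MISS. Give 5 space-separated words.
vaddr=255: (3,7) not in TLB -> MISS, insert
vaddr=14: (0,1) not in TLB -> MISS, insert
vaddr=9: (0,1) in TLB -> HIT
vaddr=191: (2,7) not in TLB -> MISS, insert
vaddr=253: (3,7) in TLB -> HIT

Answer: MISS MISS HIT MISS HIT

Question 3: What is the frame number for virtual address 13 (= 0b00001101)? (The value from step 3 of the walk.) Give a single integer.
Answer: 77

Derivation:
vaddr = 13: l1_idx=0, l2_idx=1
L1[0] = 0; L2[0][1] = 77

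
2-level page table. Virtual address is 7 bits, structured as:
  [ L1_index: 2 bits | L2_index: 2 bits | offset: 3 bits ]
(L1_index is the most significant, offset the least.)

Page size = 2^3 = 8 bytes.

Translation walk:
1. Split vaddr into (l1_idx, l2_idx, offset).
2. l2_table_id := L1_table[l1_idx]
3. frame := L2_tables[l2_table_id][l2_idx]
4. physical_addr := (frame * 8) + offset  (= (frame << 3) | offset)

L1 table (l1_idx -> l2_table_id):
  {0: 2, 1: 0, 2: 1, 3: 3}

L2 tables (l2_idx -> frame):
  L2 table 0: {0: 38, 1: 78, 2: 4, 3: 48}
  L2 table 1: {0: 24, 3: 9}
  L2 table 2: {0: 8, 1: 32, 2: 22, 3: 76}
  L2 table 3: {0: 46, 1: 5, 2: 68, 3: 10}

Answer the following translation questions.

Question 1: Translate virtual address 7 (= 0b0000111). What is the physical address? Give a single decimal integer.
vaddr = 7 = 0b0000111
Split: l1_idx=0, l2_idx=0, offset=7
L1[0] = 2
L2[2][0] = 8
paddr = 8 * 8 + 7 = 71

Answer: 71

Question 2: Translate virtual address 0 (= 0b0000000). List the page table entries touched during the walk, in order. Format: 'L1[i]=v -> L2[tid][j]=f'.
Answer: L1[0]=2 -> L2[2][0]=8

Derivation:
vaddr = 0 = 0b0000000
Split: l1_idx=0, l2_idx=0, offset=0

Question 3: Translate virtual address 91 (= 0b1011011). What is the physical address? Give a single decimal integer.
vaddr = 91 = 0b1011011
Split: l1_idx=2, l2_idx=3, offset=3
L1[2] = 1
L2[1][3] = 9
paddr = 9 * 8 + 3 = 75

Answer: 75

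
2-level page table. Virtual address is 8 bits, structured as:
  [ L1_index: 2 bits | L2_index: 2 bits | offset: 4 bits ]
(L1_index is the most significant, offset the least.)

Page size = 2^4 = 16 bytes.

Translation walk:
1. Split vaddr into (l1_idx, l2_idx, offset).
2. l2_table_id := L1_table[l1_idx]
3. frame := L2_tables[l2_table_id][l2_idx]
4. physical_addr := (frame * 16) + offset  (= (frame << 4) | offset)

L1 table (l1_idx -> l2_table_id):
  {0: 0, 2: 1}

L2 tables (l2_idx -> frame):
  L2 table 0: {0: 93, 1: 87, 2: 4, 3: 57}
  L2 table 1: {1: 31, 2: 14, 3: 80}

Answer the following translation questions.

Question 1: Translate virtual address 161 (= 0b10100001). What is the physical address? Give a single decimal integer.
vaddr = 161 = 0b10100001
Split: l1_idx=2, l2_idx=2, offset=1
L1[2] = 1
L2[1][2] = 14
paddr = 14 * 16 + 1 = 225

Answer: 225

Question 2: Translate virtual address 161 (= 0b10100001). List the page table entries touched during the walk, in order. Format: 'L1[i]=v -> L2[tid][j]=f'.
vaddr = 161 = 0b10100001
Split: l1_idx=2, l2_idx=2, offset=1

Answer: L1[2]=1 -> L2[1][2]=14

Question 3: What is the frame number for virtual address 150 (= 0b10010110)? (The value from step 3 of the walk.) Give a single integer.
Answer: 31

Derivation:
vaddr = 150: l1_idx=2, l2_idx=1
L1[2] = 1; L2[1][1] = 31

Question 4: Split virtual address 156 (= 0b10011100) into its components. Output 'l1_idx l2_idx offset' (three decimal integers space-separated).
Answer: 2 1 12

Derivation:
vaddr = 156 = 0b10011100
  top 2 bits -> l1_idx = 2
  next 2 bits -> l2_idx = 1
  bottom 4 bits -> offset = 12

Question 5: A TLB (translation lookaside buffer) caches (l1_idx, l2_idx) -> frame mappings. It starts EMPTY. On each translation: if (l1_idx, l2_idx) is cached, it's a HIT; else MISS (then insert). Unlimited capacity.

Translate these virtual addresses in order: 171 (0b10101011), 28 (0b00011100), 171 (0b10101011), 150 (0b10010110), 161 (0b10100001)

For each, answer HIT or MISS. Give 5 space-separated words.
Answer: MISS MISS HIT MISS HIT

Derivation:
vaddr=171: (2,2) not in TLB -> MISS, insert
vaddr=28: (0,1) not in TLB -> MISS, insert
vaddr=171: (2,2) in TLB -> HIT
vaddr=150: (2,1) not in TLB -> MISS, insert
vaddr=161: (2,2) in TLB -> HIT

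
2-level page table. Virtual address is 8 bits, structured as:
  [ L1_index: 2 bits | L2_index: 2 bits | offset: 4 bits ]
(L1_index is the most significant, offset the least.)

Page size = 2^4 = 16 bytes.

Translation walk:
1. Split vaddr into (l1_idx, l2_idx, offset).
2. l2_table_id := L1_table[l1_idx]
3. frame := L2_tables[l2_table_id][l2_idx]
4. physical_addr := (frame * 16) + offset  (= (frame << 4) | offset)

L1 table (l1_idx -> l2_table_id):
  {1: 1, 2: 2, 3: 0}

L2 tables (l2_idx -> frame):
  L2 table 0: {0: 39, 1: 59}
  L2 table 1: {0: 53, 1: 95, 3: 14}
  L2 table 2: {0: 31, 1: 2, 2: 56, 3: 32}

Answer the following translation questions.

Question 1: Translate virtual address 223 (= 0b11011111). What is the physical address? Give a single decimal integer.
vaddr = 223 = 0b11011111
Split: l1_idx=3, l2_idx=1, offset=15
L1[3] = 0
L2[0][1] = 59
paddr = 59 * 16 + 15 = 959

Answer: 959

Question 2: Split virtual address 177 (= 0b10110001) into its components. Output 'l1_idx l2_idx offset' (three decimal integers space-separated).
Answer: 2 3 1

Derivation:
vaddr = 177 = 0b10110001
  top 2 bits -> l1_idx = 2
  next 2 bits -> l2_idx = 3
  bottom 4 bits -> offset = 1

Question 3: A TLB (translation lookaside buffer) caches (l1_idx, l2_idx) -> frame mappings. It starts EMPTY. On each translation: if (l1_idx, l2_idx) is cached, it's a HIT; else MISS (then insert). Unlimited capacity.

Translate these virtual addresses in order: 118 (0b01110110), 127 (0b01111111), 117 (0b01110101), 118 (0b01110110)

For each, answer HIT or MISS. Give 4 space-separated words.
vaddr=118: (1,3) not in TLB -> MISS, insert
vaddr=127: (1,3) in TLB -> HIT
vaddr=117: (1,3) in TLB -> HIT
vaddr=118: (1,3) in TLB -> HIT

Answer: MISS HIT HIT HIT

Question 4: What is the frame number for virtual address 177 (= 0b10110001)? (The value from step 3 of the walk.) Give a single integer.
Answer: 32

Derivation:
vaddr = 177: l1_idx=2, l2_idx=3
L1[2] = 2; L2[2][3] = 32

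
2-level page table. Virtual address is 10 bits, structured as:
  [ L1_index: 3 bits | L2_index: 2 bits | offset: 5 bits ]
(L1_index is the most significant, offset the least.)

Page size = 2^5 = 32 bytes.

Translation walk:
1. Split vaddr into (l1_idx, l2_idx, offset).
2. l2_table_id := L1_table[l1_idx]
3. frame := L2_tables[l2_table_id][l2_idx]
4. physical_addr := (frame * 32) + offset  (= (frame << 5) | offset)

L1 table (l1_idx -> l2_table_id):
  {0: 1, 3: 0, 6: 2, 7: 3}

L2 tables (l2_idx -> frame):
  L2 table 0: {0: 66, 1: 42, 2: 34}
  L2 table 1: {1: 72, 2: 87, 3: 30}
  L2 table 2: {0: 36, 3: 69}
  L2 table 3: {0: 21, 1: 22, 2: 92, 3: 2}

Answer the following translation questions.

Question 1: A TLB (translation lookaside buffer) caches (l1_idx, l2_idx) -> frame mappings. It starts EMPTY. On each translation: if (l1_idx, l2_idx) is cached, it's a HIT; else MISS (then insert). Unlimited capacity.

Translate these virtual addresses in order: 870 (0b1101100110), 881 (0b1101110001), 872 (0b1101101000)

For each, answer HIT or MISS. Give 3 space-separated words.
vaddr=870: (6,3) not in TLB -> MISS, insert
vaddr=881: (6,3) in TLB -> HIT
vaddr=872: (6,3) in TLB -> HIT

Answer: MISS HIT HIT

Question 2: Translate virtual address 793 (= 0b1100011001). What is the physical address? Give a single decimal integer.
Answer: 1177

Derivation:
vaddr = 793 = 0b1100011001
Split: l1_idx=6, l2_idx=0, offset=25
L1[6] = 2
L2[2][0] = 36
paddr = 36 * 32 + 25 = 1177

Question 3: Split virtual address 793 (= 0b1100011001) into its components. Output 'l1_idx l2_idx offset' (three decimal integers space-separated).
Answer: 6 0 25

Derivation:
vaddr = 793 = 0b1100011001
  top 3 bits -> l1_idx = 6
  next 2 bits -> l2_idx = 0
  bottom 5 bits -> offset = 25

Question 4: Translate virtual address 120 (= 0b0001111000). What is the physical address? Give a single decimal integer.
vaddr = 120 = 0b0001111000
Split: l1_idx=0, l2_idx=3, offset=24
L1[0] = 1
L2[1][3] = 30
paddr = 30 * 32 + 24 = 984

Answer: 984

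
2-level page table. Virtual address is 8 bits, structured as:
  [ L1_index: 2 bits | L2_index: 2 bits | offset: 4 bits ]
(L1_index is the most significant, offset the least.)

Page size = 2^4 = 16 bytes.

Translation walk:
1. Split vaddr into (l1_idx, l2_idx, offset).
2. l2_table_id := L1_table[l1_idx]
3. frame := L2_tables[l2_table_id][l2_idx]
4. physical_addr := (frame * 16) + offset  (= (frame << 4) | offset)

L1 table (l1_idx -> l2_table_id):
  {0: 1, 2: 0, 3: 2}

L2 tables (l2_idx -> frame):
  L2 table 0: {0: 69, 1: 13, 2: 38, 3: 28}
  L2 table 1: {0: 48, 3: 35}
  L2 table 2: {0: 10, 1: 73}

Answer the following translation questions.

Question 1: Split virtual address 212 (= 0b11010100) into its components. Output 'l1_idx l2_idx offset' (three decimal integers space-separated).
Answer: 3 1 4

Derivation:
vaddr = 212 = 0b11010100
  top 2 bits -> l1_idx = 3
  next 2 bits -> l2_idx = 1
  bottom 4 bits -> offset = 4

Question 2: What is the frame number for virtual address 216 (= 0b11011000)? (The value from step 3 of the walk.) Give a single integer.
Answer: 73

Derivation:
vaddr = 216: l1_idx=3, l2_idx=1
L1[3] = 2; L2[2][1] = 73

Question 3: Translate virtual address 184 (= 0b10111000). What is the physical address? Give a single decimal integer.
vaddr = 184 = 0b10111000
Split: l1_idx=2, l2_idx=3, offset=8
L1[2] = 0
L2[0][3] = 28
paddr = 28 * 16 + 8 = 456

Answer: 456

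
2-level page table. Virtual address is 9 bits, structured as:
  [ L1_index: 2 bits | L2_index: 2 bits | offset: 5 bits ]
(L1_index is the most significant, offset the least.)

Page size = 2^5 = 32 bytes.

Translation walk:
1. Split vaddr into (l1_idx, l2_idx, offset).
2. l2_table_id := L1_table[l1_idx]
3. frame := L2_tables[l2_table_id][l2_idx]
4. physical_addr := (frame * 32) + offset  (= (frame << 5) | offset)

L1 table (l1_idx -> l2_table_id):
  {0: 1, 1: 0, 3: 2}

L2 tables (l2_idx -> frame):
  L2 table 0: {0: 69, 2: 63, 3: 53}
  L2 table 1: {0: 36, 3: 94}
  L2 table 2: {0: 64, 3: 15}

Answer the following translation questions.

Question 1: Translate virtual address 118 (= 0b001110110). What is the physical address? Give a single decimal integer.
Answer: 3030

Derivation:
vaddr = 118 = 0b001110110
Split: l1_idx=0, l2_idx=3, offset=22
L1[0] = 1
L2[1][3] = 94
paddr = 94 * 32 + 22 = 3030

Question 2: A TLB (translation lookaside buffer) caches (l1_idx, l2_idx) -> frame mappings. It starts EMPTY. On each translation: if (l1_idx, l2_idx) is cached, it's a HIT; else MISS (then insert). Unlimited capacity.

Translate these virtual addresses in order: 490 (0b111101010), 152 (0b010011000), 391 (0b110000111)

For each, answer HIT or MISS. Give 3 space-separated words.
vaddr=490: (3,3) not in TLB -> MISS, insert
vaddr=152: (1,0) not in TLB -> MISS, insert
vaddr=391: (3,0) not in TLB -> MISS, insert

Answer: MISS MISS MISS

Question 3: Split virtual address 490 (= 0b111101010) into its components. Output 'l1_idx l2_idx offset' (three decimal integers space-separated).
Answer: 3 3 10

Derivation:
vaddr = 490 = 0b111101010
  top 2 bits -> l1_idx = 3
  next 2 bits -> l2_idx = 3
  bottom 5 bits -> offset = 10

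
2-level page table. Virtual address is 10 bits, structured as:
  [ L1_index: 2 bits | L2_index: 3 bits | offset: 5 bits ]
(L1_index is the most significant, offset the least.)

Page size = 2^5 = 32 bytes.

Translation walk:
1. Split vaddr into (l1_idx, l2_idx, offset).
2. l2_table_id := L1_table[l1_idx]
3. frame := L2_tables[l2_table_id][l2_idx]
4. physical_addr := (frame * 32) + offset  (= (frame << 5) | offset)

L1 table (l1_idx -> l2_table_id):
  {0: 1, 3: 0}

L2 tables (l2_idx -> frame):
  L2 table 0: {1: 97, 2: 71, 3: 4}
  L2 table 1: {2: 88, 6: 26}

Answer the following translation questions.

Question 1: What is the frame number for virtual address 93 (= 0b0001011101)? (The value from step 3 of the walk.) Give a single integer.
vaddr = 93: l1_idx=0, l2_idx=2
L1[0] = 1; L2[1][2] = 88

Answer: 88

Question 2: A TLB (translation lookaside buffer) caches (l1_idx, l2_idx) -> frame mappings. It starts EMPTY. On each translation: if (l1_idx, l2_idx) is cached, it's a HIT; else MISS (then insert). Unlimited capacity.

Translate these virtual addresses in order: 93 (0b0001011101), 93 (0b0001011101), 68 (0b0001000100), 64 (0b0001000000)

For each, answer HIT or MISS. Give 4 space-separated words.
vaddr=93: (0,2) not in TLB -> MISS, insert
vaddr=93: (0,2) in TLB -> HIT
vaddr=68: (0,2) in TLB -> HIT
vaddr=64: (0,2) in TLB -> HIT

Answer: MISS HIT HIT HIT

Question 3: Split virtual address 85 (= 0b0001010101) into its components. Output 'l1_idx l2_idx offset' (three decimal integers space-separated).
vaddr = 85 = 0b0001010101
  top 2 bits -> l1_idx = 0
  next 3 bits -> l2_idx = 2
  bottom 5 bits -> offset = 21

Answer: 0 2 21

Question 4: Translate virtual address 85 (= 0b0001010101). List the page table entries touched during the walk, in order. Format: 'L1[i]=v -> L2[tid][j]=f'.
vaddr = 85 = 0b0001010101
Split: l1_idx=0, l2_idx=2, offset=21

Answer: L1[0]=1 -> L2[1][2]=88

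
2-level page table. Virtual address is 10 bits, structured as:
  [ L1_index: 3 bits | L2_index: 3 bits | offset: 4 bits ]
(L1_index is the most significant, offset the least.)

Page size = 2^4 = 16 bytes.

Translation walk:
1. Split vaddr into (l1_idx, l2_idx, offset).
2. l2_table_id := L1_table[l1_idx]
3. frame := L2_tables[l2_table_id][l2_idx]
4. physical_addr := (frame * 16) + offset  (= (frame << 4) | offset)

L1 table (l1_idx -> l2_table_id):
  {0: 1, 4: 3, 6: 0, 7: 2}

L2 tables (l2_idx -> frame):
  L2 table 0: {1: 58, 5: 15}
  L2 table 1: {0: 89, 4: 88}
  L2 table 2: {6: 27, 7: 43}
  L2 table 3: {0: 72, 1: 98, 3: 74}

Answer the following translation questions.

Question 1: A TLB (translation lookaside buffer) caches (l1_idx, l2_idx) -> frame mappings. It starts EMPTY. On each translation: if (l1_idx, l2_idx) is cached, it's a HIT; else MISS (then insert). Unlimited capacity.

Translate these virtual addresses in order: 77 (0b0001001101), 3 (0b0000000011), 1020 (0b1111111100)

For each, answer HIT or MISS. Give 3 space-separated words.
Answer: MISS MISS MISS

Derivation:
vaddr=77: (0,4) not in TLB -> MISS, insert
vaddr=3: (0,0) not in TLB -> MISS, insert
vaddr=1020: (7,7) not in TLB -> MISS, insert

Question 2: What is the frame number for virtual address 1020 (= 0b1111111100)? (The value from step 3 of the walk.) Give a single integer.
Answer: 43

Derivation:
vaddr = 1020: l1_idx=7, l2_idx=7
L1[7] = 2; L2[2][7] = 43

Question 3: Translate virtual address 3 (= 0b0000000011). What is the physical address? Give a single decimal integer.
vaddr = 3 = 0b0000000011
Split: l1_idx=0, l2_idx=0, offset=3
L1[0] = 1
L2[1][0] = 89
paddr = 89 * 16 + 3 = 1427

Answer: 1427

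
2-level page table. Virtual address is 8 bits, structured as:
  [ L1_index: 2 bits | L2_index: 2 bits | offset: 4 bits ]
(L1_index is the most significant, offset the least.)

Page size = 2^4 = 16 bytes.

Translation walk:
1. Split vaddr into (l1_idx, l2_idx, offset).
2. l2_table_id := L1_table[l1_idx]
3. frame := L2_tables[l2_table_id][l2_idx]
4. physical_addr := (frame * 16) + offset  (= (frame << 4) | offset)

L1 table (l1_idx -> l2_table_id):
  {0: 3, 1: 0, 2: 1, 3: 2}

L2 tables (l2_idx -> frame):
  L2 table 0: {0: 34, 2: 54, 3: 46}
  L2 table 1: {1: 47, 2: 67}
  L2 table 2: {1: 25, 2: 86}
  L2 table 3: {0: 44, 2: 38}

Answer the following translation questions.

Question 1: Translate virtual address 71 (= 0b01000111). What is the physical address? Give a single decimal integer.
Answer: 551

Derivation:
vaddr = 71 = 0b01000111
Split: l1_idx=1, l2_idx=0, offset=7
L1[1] = 0
L2[0][0] = 34
paddr = 34 * 16 + 7 = 551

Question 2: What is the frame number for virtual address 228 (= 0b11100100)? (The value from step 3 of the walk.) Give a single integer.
Answer: 86

Derivation:
vaddr = 228: l1_idx=3, l2_idx=2
L1[3] = 2; L2[2][2] = 86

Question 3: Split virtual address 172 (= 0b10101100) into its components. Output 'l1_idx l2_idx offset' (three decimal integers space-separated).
Answer: 2 2 12

Derivation:
vaddr = 172 = 0b10101100
  top 2 bits -> l1_idx = 2
  next 2 bits -> l2_idx = 2
  bottom 4 bits -> offset = 12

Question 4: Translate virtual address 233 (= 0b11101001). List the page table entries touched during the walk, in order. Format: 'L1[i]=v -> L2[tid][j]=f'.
vaddr = 233 = 0b11101001
Split: l1_idx=3, l2_idx=2, offset=9

Answer: L1[3]=2 -> L2[2][2]=86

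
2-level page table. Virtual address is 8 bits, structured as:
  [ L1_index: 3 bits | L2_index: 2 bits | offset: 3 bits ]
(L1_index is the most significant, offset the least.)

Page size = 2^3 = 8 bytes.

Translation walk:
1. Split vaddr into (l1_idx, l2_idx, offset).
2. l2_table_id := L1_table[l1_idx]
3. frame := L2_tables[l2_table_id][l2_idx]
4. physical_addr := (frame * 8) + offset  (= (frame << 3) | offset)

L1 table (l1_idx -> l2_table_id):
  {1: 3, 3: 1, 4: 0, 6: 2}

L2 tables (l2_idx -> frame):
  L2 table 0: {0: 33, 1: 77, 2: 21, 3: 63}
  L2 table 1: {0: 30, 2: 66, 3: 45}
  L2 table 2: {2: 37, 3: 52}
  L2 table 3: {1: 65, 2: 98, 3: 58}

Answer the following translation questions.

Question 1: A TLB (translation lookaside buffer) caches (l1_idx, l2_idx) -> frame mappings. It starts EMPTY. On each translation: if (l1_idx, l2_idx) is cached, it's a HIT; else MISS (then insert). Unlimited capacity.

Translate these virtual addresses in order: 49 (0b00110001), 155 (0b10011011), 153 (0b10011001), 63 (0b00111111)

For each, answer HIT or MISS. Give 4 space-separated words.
vaddr=49: (1,2) not in TLB -> MISS, insert
vaddr=155: (4,3) not in TLB -> MISS, insert
vaddr=153: (4,3) in TLB -> HIT
vaddr=63: (1,3) not in TLB -> MISS, insert

Answer: MISS MISS HIT MISS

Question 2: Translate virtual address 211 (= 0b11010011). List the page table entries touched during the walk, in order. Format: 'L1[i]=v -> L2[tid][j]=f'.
Answer: L1[6]=2 -> L2[2][2]=37

Derivation:
vaddr = 211 = 0b11010011
Split: l1_idx=6, l2_idx=2, offset=3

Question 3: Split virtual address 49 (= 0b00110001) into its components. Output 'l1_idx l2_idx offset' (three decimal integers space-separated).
vaddr = 49 = 0b00110001
  top 3 bits -> l1_idx = 1
  next 2 bits -> l2_idx = 2
  bottom 3 bits -> offset = 1

Answer: 1 2 1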